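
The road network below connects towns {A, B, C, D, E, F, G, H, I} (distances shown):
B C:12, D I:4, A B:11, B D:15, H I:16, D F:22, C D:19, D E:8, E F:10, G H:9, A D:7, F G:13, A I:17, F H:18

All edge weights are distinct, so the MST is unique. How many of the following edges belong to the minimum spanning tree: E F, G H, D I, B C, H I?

Kruskal's algorithm — process edges by increasing weight (ties by edge label):
D I (4): add — endpoints in different components.
A D (7): add — endpoints in different components.
D E (8): add — endpoints in different components.
G H (9): add — endpoints in different components.
E F (10): add — endpoints in different components.
A B (11): add — endpoints in different components.
B C (12): add — endpoints in different components.
F G (13): add — endpoints in different components.
MST edge set: {D I, A D, D E, G H, E F, A B, B C, F G}.
Of the listed edges, {E F, G H, D I, B C} are in the MST → 4.

4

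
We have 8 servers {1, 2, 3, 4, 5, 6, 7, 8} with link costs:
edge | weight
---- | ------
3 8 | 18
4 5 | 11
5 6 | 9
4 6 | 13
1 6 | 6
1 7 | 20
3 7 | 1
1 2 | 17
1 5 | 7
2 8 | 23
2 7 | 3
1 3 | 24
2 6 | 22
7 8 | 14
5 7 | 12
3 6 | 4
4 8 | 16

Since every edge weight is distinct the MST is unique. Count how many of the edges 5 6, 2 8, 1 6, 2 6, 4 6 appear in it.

1

Kruskal's algorithm — process edges by increasing weight (ties by edge label):
3 7 (1): add — endpoints in different components.
2 7 (3): add — endpoints in different components.
3 6 (4): add — endpoints in different components.
1 6 (6): add — endpoints in different components.
1 5 (7): add — endpoints in different components.
5 6 (9): skip — 5 and 6 already connected.
4 5 (11): add — endpoints in different components.
5 7 (12): skip — 5 and 7 already connected.
4 6 (13): skip — 4 and 6 already connected.
7 8 (14): add — endpoints in different components.
MST edge set: {3 7, 2 7, 3 6, 1 6, 1 5, 4 5, 7 8}.
Of the listed edges, {1 6} are in the MST → 1.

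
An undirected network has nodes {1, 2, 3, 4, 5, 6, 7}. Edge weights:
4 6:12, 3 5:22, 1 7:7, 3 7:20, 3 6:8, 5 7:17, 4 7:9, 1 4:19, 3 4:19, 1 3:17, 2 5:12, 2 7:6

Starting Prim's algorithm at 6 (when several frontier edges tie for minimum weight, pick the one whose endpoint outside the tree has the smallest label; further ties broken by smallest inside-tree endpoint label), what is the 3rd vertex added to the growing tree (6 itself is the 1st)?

4

Prim, starting at 6.
Step 1: frontier [3 6 8, 4 6 12] → take 3 6 (8); add 3.
Step 2: frontier [1 3 17, 3 4 19, 3 7 20, 3 5 22, 4 6 12] → take 4 6 (12); add 4.
Step 3: frontier [1 3 17, 3 7 20, 3 5 22, 4 7 9, 1 4 19] → take 4 7 (9); add 7.
Step 4: frontier [1 3 17, 3 5 22, 1 4 19, 2 7 6, 1 7 7, 5 7 17] → take 2 7 (6); add 2.
Step 5: frontier [2 5 12, 1 3 17, 3 5 22, 1 4 19, 1 7 7, 5 7 17] → take 1 7 (7); add 1.
Step 6: frontier [2 5 12, 3 5 22, 5 7 17] → take 2 5 (12); add 5.
Vertex order: 6, 3, 4, 7, 2, 1, 5. The 3rd vertex is 4.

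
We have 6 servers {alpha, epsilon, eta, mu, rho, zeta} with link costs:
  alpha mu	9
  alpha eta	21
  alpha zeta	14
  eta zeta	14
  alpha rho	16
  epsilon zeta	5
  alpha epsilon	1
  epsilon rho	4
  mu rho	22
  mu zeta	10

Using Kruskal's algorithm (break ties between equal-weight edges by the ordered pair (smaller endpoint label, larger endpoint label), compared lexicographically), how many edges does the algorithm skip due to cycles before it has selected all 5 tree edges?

Kruskal: consider edges lightest-first.
alpha epsilon (1): add — endpoints in different components.
epsilon rho (4): add — endpoints in different components.
epsilon zeta (5): add — endpoints in different components.
alpha mu (9): add — endpoints in different components.
mu zeta (10): skip — zeta and mu already connected.
alpha zeta (14): skip — alpha and zeta already connected.
eta zeta (14): add — endpoints in different components.
Edges rejected before the tree was complete: 2.

2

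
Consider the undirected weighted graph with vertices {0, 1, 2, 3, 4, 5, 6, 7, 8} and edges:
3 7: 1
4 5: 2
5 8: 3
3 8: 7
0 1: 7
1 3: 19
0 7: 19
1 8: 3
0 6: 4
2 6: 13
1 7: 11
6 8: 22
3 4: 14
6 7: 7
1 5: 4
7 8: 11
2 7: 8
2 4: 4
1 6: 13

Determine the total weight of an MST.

31

Kruskal's algorithm — process edges by increasing weight (ties by edge label):
3 7 (1): add — endpoints in different components.
4 5 (2): add — endpoints in different components.
1 8 (3): add — endpoints in different components.
5 8 (3): add — endpoints in different components.
0 6 (4): add — endpoints in different components.
1 5 (4): skip — 1 and 5 already connected.
2 4 (4): add — endpoints in different components.
0 1 (7): add — endpoints in different components.
3 8 (7): add — endpoints in different components.
MST edges: 3 7, 4 5, 1 8, 5 8, 0 6, 2 4, 0 1, 3 8; total weight 1+2+3+3+4+4+7+7 = 31.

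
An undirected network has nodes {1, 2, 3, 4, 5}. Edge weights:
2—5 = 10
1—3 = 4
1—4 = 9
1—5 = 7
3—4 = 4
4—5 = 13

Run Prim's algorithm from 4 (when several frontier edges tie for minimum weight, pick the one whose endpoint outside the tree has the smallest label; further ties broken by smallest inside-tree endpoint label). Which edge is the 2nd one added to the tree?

Prim, starting at 4.
Step 1: frontier [3—4 4, 1—4 9, 4—5 13] → take 3—4 (4); add 3.
Step 2: frontier [1—3 4, 1—4 9, 4—5 13] → take 1—3 (4); add 1.
Step 3: frontier [1—5 7, 4—5 13] → take 1—5 (7); add 5.
Step 4: frontier [2—5 10] → take 2—5 (10); add 2.
The 2nd edge added is 1—3.

1-3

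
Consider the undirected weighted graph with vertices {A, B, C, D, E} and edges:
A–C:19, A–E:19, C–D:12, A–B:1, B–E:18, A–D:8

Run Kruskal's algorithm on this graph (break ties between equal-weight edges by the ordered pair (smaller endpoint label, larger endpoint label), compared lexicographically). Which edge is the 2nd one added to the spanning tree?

A-D

Sort edges by weight, then run Kruskal:
A–B (1): add — endpoints in different components.
A–D (8): add — endpoints in different components.
C–D (12): add — endpoints in different components.
B–E (18): add — endpoints in different components.
The 2nd edge added is A–D.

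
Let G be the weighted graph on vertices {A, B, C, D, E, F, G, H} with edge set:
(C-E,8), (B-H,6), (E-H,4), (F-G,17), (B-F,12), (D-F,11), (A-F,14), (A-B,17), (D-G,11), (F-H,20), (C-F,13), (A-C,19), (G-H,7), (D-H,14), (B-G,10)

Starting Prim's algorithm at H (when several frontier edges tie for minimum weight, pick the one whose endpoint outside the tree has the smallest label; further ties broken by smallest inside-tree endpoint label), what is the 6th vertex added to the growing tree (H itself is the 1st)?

Grow the tree from H using Prim:
Step 1: cheapest edge leaving the tree is E-H (4); add E.
Step 2: cheapest edge leaving the tree is B-H (6); add B.
Step 3: cheapest edge leaving the tree is G-H (7); add G.
Step 4: cheapest edge leaving the tree is C-E (8); add C.
Step 5: cheapest edge leaving the tree is D-G (11); add D.
Step 6: cheapest edge leaving the tree is D-F (11); add F.
Step 7: cheapest edge leaving the tree is A-F (14); add A.
Vertex order: H, E, B, G, C, D, F, A. The 6th vertex is D.

D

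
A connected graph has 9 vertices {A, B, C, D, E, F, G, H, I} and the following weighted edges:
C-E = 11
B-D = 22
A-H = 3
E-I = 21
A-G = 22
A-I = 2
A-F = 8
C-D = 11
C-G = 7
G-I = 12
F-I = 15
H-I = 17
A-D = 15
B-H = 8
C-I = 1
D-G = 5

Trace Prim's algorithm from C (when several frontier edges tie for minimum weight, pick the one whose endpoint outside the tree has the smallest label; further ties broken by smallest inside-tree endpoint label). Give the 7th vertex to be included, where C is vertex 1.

B

Prim's algorithm from C:
Step 1: cheapest edge leaving the tree is C-I (1); add I.
Step 2: cheapest edge leaving the tree is A-I (2); add A.
Step 3: cheapest edge leaving the tree is A-H (3); add H.
Step 4: cheapest edge leaving the tree is C-G (7); add G.
Step 5: cheapest edge leaving the tree is D-G (5); add D.
Step 6: cheapest edge leaving the tree is B-H (8); add B.
Step 7: cheapest edge leaving the tree is A-F (8); add F.
Step 8: cheapest edge leaving the tree is C-E (11); add E.
Vertex order: C, I, A, H, G, D, B, F, E. The 7th vertex is B.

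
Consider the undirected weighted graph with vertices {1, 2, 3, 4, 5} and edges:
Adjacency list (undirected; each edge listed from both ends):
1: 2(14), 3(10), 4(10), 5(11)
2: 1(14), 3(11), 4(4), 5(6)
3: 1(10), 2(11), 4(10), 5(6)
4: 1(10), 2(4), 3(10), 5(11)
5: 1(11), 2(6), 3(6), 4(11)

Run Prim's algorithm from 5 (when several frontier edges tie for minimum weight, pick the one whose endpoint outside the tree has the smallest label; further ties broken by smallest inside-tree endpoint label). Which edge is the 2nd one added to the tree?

2-4

Prim, starting at 5.
Step 1: frontier [2 5 6, 3 5 6, 1 5 11, 4 5 11] → take 2 5 (6); add 2.
Step 2: frontier [2 4 4, 2 3 11, 1 2 14, 3 5 6, 1 5 11, 4 5 11] → take 2 4 (4); add 4.
Step 3: frontier [2 3 11, 1 2 14, 1 4 10, 3 4 10, 3 5 6, 1 5 11] → take 3 5 (6); add 3.
Step 4: frontier [1 2 14, 1 3 10, 1 4 10, 1 5 11] → take 1 3 (10); add 1.
The 2nd edge added is 2 4.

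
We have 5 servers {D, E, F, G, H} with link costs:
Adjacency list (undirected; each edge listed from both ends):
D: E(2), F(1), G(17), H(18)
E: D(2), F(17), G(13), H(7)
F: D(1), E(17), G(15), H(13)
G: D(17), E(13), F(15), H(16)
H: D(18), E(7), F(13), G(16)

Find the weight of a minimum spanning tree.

23

Prim, starting at H.
Step 1: frontier [E—H 7, F—H 13, G—H 16, D—H 18] → take E—H (7); add E.
Step 2: frontier [D—E 2, E—G 13, E—F 17, F—H 13, G—H 16, D—H 18] → take D—E (2); add D.
Step 3: frontier [D—F 1, D—G 17, E—G 13, E—F 17, F—H 13, G—H 16] → take D—F (1); add F.
Step 4: frontier [D—G 17, E—G 13, F—G 15, G—H 16] → take E—G (13); add G.
MST edges: E—H, D—E, D—F, E—G; total weight 7+2+1+13 = 23.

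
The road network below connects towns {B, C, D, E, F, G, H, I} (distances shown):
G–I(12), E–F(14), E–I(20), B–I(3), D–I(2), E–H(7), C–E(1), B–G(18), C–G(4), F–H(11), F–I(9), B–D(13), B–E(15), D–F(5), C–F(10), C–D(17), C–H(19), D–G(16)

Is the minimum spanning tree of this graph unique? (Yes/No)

Yes

Sort edges by weight, then run Kruskal:
C–E (1): add — endpoints in different components.
D–I (2): add — endpoints in different components.
B–I (3): add — endpoints in different components.
C–G (4): add — endpoints in different components.
D–F (5): add — endpoints in different components.
E–H (7): add — endpoints in different components.
F–I (9): skip — F and I already connected.
C–F (10): add — endpoints in different components.
Every non-tree edge has weight strictly greater than the heaviest edge on the tree path between its endpoints, so the MST is unique.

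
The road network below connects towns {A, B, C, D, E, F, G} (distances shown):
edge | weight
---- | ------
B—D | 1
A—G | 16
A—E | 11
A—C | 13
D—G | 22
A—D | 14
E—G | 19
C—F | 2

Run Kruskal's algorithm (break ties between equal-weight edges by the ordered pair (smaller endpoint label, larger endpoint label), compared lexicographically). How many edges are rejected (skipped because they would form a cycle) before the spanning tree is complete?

Kruskal: consider edges lightest-first.
B—D (1): add. Components now {A} {B,D} {C} {E} {F} {G}
C—F (2): add. Components now {A} {B,D} {C,F} {E} {G}
A—E (11): add. Components now {A,E} {B,D} {C,F} {G}
A—C (13): add. Components now {A,C,E,F} {B,D} {G}
A—D (14): add. Components now {A,B,C,D,E,F} {G}
A—G (16): add. Components now {A,B,C,D,E,F,G}
Edges rejected before the tree was complete: 0.

0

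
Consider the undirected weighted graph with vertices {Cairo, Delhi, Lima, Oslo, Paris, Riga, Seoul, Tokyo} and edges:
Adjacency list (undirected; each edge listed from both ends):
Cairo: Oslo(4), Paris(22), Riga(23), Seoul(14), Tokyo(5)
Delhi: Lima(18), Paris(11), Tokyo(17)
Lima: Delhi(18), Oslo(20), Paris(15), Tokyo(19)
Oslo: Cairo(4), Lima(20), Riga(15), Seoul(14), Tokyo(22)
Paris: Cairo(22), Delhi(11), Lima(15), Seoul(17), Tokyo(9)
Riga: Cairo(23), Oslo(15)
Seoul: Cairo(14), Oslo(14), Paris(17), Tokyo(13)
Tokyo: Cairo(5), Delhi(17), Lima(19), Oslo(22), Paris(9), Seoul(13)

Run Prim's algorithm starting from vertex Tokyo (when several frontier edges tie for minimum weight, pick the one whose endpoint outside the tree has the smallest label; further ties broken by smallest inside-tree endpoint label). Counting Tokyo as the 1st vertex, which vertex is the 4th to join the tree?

Grow the tree from Tokyo using Prim:
Step 1: cheapest edge leaving the tree is Cairo—Tokyo (5); add Cairo.
Step 2: cheapest edge leaving the tree is Cairo—Oslo (4); add Oslo.
Step 3: cheapest edge leaving the tree is Paris—Tokyo (9); add Paris.
Step 4: cheapest edge leaving the tree is Delhi—Paris (11); add Delhi.
Step 5: cheapest edge leaving the tree is Seoul—Tokyo (13); add Seoul.
Step 6: cheapest edge leaving the tree is Lima—Paris (15); add Lima.
Step 7: cheapest edge leaving the tree is Oslo—Riga (15); add Riga.
Vertex order: Tokyo, Cairo, Oslo, Paris, Delhi, Seoul, Lima, Riga. The 4th vertex is Paris.

Paris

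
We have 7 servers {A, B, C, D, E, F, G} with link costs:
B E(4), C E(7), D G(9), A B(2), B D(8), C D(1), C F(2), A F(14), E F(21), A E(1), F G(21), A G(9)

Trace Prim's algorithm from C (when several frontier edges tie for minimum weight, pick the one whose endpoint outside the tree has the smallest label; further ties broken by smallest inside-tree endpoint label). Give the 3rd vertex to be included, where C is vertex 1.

Grow the tree from C using Prim:
Step 1: cheapest edge leaving the tree is C D (1); add D.
Step 2: cheapest edge leaving the tree is C F (2); add F.
Step 3: cheapest edge leaving the tree is C E (7); add E.
Step 4: cheapest edge leaving the tree is A E (1); add A.
Step 5: cheapest edge leaving the tree is A B (2); add B.
Step 6: cheapest edge leaving the tree is A G (9); add G.
Vertex order: C, D, F, E, A, B, G. The 3rd vertex is F.

F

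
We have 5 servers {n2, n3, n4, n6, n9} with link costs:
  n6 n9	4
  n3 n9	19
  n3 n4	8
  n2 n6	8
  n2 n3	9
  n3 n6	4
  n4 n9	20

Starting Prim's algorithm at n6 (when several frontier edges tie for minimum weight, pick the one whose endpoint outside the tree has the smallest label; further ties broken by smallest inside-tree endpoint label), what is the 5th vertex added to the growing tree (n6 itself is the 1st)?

Prim's algorithm from n6:
Step 1: frontier [n3 n6 4, n6 n9 4, n2 n6 8] → take n3 n6 (4); add n3.
Step 2: frontier [n3 n4 8, n2 n3 9, n3 n9 19, n6 n9 4, n2 n6 8] → take n6 n9 (4); add n9.
Step 3: frontier [n3 n4 8, n2 n3 9, n2 n6 8, n4 n9 20] → take n2 n6 (8); add n2.
Step 4: frontier [n3 n4 8, n4 n9 20] → take n3 n4 (8); add n4.
Vertex order: n6, n3, n9, n2, n4. The 5th vertex is n4.

n4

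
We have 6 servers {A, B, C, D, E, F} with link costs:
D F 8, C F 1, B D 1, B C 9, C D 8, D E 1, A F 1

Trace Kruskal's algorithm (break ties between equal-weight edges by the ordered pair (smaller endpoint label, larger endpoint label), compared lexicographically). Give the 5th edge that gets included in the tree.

Sort edges by weight, then run Kruskal:
A F (1): add. Components now {A,F} {B} {C} {D} {E}
B D (1): add. Components now {A,F} {B,D} {C} {E}
C F (1): add. Components now {A,C,F} {B,D} {E}
D E (1): add. Components now {A,C,F} {B,D,E}
C D (8): add. Components now {A,B,C,D,E,F}
The 5th edge added is C D.

C-D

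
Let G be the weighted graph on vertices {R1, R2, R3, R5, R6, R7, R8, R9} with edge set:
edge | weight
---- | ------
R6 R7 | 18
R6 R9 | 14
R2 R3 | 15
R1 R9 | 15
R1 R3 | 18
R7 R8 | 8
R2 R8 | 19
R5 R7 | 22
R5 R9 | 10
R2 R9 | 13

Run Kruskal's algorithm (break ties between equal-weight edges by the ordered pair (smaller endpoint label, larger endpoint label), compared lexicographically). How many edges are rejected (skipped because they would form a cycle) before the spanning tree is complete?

Sort edges by weight, then run Kruskal:
R7 R8 (8): add — endpoints in different components.
R5 R9 (10): add — endpoints in different components.
R2 R9 (13): add — endpoints in different components.
R6 R9 (14): add — endpoints in different components.
R1 R9 (15): add — endpoints in different components.
R2 R3 (15): add — endpoints in different components.
R1 R3 (18): skip — R3 and R1 already connected.
R6 R7 (18): add — endpoints in different components.
Edges rejected before the tree was complete: 1.

1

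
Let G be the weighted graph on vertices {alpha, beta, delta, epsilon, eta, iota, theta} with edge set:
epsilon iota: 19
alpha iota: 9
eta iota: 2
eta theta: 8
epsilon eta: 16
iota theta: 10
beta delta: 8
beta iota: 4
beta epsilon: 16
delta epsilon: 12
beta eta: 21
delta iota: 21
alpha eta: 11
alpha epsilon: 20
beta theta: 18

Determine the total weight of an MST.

43

Kruskal: consider edges lightest-first.
eta iota (2): add. Components now {alpha} {delta} {eta,iota} {theta} {epsilon} {beta}
beta iota (4): add. Components now {alpha} {delta} {beta,eta,iota} {theta} {epsilon}
beta delta (8): add. Components now {alpha} {beta,delta,eta,iota} {theta} {epsilon}
eta theta (8): add. Components now {alpha} {beta,delta,eta,iota,theta} {epsilon}
alpha iota (9): add. Components now {alpha,beta,delta,eta,iota,theta} {epsilon}
iota theta (10): skip — iota and theta already connected.
alpha eta (11): skip — alpha and eta already connected.
delta epsilon (12): add. Components now {alpha,beta,delta,epsilon,eta,iota,theta}
MST edges: eta iota, beta iota, beta delta, eta theta, alpha iota, delta epsilon; total weight 2+4+8+8+9+12 = 43.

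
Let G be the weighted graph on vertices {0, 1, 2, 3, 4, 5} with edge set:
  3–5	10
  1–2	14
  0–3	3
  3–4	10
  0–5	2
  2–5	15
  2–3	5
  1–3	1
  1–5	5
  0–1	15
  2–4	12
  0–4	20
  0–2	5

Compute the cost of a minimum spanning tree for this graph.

Kruskal's algorithm — process edges by increasing weight (ties by edge label):
1–3 (1): add — endpoints in different components.
0–5 (2): add — endpoints in different components.
0–3 (3): add — endpoints in different components.
0–2 (5): add — endpoints in different components.
1–5 (5): skip — 1 and 5 already connected.
2–3 (5): skip — 2 and 3 already connected.
3–4 (10): add — endpoints in different components.
MST edges: 1–3, 0–5, 0–3, 0–2, 3–4; total weight 1+2+3+5+10 = 21.

21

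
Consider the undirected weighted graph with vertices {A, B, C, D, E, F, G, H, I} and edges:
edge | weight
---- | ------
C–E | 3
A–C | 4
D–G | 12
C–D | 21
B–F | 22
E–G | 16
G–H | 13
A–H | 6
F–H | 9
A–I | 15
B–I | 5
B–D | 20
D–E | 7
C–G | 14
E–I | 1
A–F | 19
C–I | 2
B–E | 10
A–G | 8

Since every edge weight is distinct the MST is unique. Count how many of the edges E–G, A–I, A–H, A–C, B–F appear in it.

2

Sort edges by weight, then run Kruskal:
E–I (1): add — endpoints in different components.
C–I (2): add — endpoints in different components.
C–E (3): skip — C and E already connected.
A–C (4): add — endpoints in different components.
B–I (5): add — endpoints in different components.
A–H (6): add — endpoints in different components.
D–E (7): add — endpoints in different components.
A–G (8): add — endpoints in different components.
F–H (9): add — endpoints in different components.
MST edge set: {E–I, C–I, A–C, B–I, A–H, D–E, A–G, F–H}.
Of the listed edges, {A–H, A–C} are in the MST → 2.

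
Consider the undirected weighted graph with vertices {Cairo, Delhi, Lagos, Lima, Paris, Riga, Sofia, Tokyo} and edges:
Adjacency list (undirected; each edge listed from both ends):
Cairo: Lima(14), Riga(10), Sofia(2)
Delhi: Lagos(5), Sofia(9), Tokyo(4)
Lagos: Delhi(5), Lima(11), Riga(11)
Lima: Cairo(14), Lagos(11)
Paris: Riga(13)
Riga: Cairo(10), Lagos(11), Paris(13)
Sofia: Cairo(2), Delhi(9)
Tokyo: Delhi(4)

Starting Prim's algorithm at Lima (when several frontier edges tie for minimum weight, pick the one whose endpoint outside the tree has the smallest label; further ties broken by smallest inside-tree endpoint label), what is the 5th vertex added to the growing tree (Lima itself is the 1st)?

Grow the tree from Lima using Prim:
Step 1: cheapest edge leaving the tree is Lagos Lima (11); add Lagos.
Step 2: cheapest edge leaving the tree is Delhi Lagos (5); add Delhi.
Step 3: cheapest edge leaving the tree is Delhi Tokyo (4); add Tokyo.
Step 4: cheapest edge leaving the tree is Delhi Sofia (9); add Sofia.
Step 5: cheapest edge leaving the tree is Cairo Sofia (2); add Cairo.
Step 6: cheapest edge leaving the tree is Cairo Riga (10); add Riga.
Step 7: cheapest edge leaving the tree is Paris Riga (13); add Paris.
Vertex order: Lima, Lagos, Delhi, Tokyo, Sofia, Cairo, Riga, Paris. The 5th vertex is Sofia.

Sofia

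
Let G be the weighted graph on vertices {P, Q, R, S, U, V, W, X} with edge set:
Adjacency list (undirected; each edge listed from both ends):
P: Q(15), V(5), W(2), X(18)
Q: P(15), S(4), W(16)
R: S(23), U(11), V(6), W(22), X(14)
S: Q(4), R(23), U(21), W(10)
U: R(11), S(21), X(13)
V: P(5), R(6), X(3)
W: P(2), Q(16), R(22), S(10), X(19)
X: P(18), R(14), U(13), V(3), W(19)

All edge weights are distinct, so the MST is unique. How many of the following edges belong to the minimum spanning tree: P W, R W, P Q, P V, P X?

2

Sort edges by weight, then run Kruskal:
P W (2): add — endpoints in different components.
V X (3): add — endpoints in different components.
Q S (4): add — endpoints in different components.
P V (5): add — endpoints in different components.
R V (6): add — endpoints in different components.
S W (10): add — endpoints in different components.
R U (11): add — endpoints in different components.
MST edge set: {P W, V X, Q S, P V, R V, S W, R U}.
Of the listed edges, {P W, P V} are in the MST → 2.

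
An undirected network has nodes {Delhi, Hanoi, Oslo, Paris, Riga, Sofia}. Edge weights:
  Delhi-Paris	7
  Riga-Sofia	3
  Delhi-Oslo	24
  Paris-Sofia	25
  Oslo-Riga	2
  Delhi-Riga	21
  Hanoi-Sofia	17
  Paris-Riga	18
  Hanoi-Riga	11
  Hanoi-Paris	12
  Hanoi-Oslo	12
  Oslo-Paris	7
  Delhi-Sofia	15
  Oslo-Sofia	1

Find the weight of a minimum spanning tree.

28

Grow the tree from Sofia using Prim:
Step 1: cheapest edge leaving the tree is Oslo-Sofia (1); add Oslo.
Step 2: cheapest edge leaving the tree is Oslo-Riga (2); add Riga.
Step 3: cheapest edge leaving the tree is Oslo-Paris (7); add Paris.
Step 4: cheapest edge leaving the tree is Delhi-Paris (7); add Delhi.
Step 5: cheapest edge leaving the tree is Hanoi-Riga (11); add Hanoi.
MST edges: Oslo-Sofia, Oslo-Riga, Oslo-Paris, Delhi-Paris, Hanoi-Riga; total weight 1+2+7+7+11 = 28.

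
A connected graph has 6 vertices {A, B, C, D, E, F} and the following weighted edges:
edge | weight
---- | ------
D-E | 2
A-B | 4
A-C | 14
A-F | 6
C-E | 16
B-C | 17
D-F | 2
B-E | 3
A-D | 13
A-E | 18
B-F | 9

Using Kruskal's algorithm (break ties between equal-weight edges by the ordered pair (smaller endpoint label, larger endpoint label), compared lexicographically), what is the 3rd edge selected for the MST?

Sort edges by weight, then run Kruskal:
D-E (2): add. Components now {A} {B} {C} {D,E} {F}
D-F (2): add. Components now {A} {B} {C} {D,E,F}
B-E (3): add. Components now {A} {B,D,E,F} {C}
A-B (4): add. Components now {A,B,D,E,F} {C}
A-F (6): skip — A and F already connected.
B-F (9): skip — B and F already connected.
A-D (13): skip — A and D already connected.
A-C (14): add. Components now {A,B,C,D,E,F}
The 3rd edge added is B-E.

B-E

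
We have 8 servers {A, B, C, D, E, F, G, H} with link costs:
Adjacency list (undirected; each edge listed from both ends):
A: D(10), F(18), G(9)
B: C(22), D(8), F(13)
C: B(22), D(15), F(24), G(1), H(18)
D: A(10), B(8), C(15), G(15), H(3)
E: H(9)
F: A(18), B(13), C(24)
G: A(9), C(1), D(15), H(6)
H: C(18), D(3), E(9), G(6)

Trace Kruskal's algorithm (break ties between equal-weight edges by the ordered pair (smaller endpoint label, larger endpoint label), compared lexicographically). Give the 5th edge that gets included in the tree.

A-G

Kruskal's algorithm — process edges by increasing weight (ties by edge label):
C G (1): add — endpoints in different components.
D H (3): add — endpoints in different components.
G H (6): add — endpoints in different components.
B D (8): add — endpoints in different components.
A G (9): add — endpoints in different components.
E H (9): add — endpoints in different components.
A D (10): skip — A and D already connected.
B F (13): add — endpoints in different components.
The 5th edge added is A G.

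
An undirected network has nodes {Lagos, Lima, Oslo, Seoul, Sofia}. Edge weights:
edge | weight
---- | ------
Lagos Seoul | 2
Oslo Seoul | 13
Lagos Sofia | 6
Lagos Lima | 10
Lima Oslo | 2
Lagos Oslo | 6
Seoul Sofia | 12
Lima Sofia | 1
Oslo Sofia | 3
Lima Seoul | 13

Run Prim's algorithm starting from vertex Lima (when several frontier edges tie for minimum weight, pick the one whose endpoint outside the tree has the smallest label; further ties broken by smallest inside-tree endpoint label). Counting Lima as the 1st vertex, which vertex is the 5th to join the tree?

Grow the tree from Lima using Prim:
Step 1: cheapest edge leaving the tree is Lima Sofia (1); add Sofia.
Step 2: cheapest edge leaving the tree is Lima Oslo (2); add Oslo.
Step 3: cheapest edge leaving the tree is Lagos Oslo (6); add Lagos.
Step 4: cheapest edge leaving the tree is Lagos Seoul (2); add Seoul.
Vertex order: Lima, Sofia, Oslo, Lagos, Seoul. The 5th vertex is Seoul.

Seoul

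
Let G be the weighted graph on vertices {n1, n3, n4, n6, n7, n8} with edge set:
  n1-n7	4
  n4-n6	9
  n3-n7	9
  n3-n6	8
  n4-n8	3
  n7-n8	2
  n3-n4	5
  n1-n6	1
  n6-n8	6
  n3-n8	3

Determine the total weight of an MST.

Sort edges by weight, then run Kruskal:
n1-n6 (1): add — endpoints in different components.
n7-n8 (2): add — endpoints in different components.
n3-n8 (3): add — endpoints in different components.
n4-n8 (3): add — endpoints in different components.
n1-n7 (4): add — endpoints in different components.
MST edges: n1-n6, n7-n8, n3-n8, n4-n8, n1-n7; total weight 1+2+3+3+4 = 13.

13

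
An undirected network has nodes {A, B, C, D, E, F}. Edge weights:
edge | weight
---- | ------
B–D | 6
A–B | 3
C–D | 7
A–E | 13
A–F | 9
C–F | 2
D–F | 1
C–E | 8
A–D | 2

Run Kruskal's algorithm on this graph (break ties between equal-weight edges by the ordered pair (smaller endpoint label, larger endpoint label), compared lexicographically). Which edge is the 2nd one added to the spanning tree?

Kruskal's algorithm — process edges by increasing weight (ties by edge label):
D–F (1): add — endpoints in different components.
A–D (2): add — endpoints in different components.
C–F (2): add — endpoints in different components.
A–B (3): add — endpoints in different components.
B–D (6): skip — B and D already connected.
C–D (7): skip — C and D already connected.
C–E (8): add — endpoints in different components.
The 2nd edge added is A–D.

A-D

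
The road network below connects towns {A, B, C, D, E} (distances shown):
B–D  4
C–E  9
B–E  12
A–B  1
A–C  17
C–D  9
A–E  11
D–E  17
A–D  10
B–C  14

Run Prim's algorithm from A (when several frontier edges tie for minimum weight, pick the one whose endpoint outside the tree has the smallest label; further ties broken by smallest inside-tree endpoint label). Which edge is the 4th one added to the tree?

Prim, starting at A.
Step 1: frontier [A–B 1, A–D 10, A–E 11, A–C 17] → take A–B (1); add B.
Step 2: frontier [A–D 10, A–E 11, A–C 17, B–D 4, B–E 12, B–C 14] → take B–D (4); add D.
Step 3: frontier [A–E 11, A–C 17, B–E 12, B–C 14, C–D 9, D–E 17] → take C–D (9); add C.
Step 4: frontier [A–E 11, B–E 12, C–E 9, D–E 17] → take C–E (9); add E.
The 4th edge added is C–E.

C-E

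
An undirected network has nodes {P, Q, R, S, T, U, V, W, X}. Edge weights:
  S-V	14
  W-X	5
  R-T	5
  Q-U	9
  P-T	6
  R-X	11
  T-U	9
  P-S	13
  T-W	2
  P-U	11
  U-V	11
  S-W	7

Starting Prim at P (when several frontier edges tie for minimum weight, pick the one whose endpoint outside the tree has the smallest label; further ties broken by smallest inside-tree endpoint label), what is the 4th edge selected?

W-X

Prim's algorithm from P:
Step 1: frontier [P-T 6, P-U 11, P-S 13] → take P-T (6); add T.
Step 2: frontier [P-U 11, P-S 13, T-W 2, R-T 5, T-U 9] → take T-W (2); add W.
Step 3: frontier [P-U 11, P-S 13, R-T 5, T-U 9, W-X 5, S-W 7] → take R-T (5); add R.
Step 4: frontier [P-U 11, P-S 13, R-X 11, T-U 9, W-X 5, S-W 7] → take W-X (5); add X.
Step 5: frontier [P-U 11, P-S 13, T-U 9, S-W 7] → take S-W (7); add S.
Step 6: frontier [P-U 11, S-V 14, T-U 9] → take T-U (9); add U.
Step 7: frontier [S-V 14, Q-U 9, U-V 11] → take Q-U (9); add Q.
Step 8: frontier [S-V 14, U-V 11] → take U-V (11); add V.
The 4th edge added is W-X.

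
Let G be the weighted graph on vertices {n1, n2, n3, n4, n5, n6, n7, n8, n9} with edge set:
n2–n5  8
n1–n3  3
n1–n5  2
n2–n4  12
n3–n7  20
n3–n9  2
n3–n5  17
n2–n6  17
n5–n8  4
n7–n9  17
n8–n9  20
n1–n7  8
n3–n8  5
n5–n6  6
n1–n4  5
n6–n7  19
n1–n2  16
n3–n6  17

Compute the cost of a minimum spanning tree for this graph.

38

Prim's algorithm from n9:
Step 1: cheapest edge leaving the tree is n3–n9 (2); add n3.
Step 2: cheapest edge leaving the tree is n1–n3 (3); add n1.
Step 3: cheapest edge leaving the tree is n1–n5 (2); add n5.
Step 4: cheapest edge leaving the tree is n5–n8 (4); add n8.
Step 5: cheapest edge leaving the tree is n1–n4 (5); add n4.
Step 6: cheapest edge leaving the tree is n5–n6 (6); add n6.
Step 7: cheapest edge leaving the tree is n2–n5 (8); add n2.
Step 8: cheapest edge leaving the tree is n1–n7 (8); add n7.
MST edges: n3–n9, n1–n3, n1–n5, n5–n8, n1–n4, n5–n6, n2–n5, n1–n7; total weight 2+3+2+4+5+6+8+8 = 38.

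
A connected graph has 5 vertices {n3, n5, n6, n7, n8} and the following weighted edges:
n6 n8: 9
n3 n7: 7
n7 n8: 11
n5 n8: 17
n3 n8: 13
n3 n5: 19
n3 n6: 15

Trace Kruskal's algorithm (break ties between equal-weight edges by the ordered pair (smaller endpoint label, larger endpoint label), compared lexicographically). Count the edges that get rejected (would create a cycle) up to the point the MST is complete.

Kruskal: consider edges lightest-first.
n3 n7 (7): add. Components now {n3,n7} {n8} {n6} {n5}
n6 n8 (9): add. Components now {n3,n7} {n6,n8} {n5}
n7 n8 (11): add. Components now {n3,n6,n7,n8} {n5}
n3 n8 (13): skip — n8 and n3 already connected.
n3 n6 (15): skip — n6 and n3 already connected.
n5 n8 (17): add. Components now {n3,n5,n6,n7,n8}
Edges rejected before the tree was complete: 2.

2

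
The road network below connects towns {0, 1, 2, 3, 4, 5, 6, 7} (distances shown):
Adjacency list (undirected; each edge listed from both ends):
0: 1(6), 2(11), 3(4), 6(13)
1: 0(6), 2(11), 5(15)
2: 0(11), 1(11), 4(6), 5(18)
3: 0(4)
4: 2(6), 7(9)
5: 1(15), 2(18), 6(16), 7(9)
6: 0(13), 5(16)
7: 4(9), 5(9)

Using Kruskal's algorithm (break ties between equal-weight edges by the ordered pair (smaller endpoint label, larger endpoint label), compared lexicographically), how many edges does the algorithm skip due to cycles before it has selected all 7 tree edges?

Sort edges by weight, then run Kruskal:
0–3 (4): add — endpoints in different components.
0–1 (6): add — endpoints in different components.
2–4 (6): add — endpoints in different components.
4–7 (9): add — endpoints in different components.
5–7 (9): add — endpoints in different components.
0–2 (11): add — endpoints in different components.
1–2 (11): skip — 1 and 2 already connected.
0–6 (13): add — endpoints in different components.
Edges rejected before the tree was complete: 1.

1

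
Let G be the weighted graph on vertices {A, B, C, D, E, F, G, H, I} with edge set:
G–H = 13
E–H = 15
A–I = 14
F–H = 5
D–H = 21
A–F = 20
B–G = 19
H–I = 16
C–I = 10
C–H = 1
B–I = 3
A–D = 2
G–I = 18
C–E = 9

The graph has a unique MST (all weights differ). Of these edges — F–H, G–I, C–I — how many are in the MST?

Kruskal: consider edges lightest-first.
C–H (1): add — endpoints in different components.
A–D (2): add — endpoints in different components.
B–I (3): add — endpoints in different components.
F–H (5): add — endpoints in different components.
C–E (9): add — endpoints in different components.
C–I (10): add — endpoints in different components.
G–H (13): add — endpoints in different components.
A–I (14): add — endpoints in different components.
MST edge set: {C–H, A–D, B–I, F–H, C–E, C–I, G–H, A–I}.
Of the listed edges, {F–H, C–I} are in the MST → 2.

2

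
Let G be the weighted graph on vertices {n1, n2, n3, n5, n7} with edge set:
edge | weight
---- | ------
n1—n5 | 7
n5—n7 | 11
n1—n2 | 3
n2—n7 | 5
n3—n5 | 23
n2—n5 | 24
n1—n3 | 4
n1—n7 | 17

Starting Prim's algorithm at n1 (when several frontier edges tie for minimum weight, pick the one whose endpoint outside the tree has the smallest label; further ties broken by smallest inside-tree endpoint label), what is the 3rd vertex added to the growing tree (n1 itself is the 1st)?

Prim, starting at n1.
Step 1: frontier [n1—n2 3, n1—n3 4, n1—n5 7, n1—n7 17] → take n1—n2 (3); add n2.
Step 2: frontier [n1—n3 4, n1—n5 7, n1—n7 17, n2—n7 5, n2—n5 24] → take n1—n3 (4); add n3.
Step 3: frontier [n1—n5 7, n1—n7 17, n2—n7 5, n2—n5 24, n3—n5 23] → take n2—n7 (5); add n7.
Step 4: frontier [n1—n5 7, n2—n5 24, n3—n5 23, n5—n7 11] → take n1—n5 (7); add n5.
Vertex order: n1, n2, n3, n7, n5. The 3rd vertex is n3.

n3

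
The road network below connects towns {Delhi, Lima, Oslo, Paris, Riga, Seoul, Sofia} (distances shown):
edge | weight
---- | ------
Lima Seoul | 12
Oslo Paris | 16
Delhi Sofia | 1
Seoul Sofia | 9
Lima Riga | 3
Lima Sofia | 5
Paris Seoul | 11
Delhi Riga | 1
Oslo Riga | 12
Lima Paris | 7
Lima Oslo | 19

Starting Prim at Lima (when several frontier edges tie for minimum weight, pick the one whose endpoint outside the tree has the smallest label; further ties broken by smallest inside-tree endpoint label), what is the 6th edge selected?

Prim's algorithm from Lima:
Step 1: cheapest edge leaving the tree is Lima Riga (3); add Riga.
Step 2: cheapest edge leaving the tree is Delhi Riga (1); add Delhi.
Step 3: cheapest edge leaving the tree is Delhi Sofia (1); add Sofia.
Step 4: cheapest edge leaving the tree is Lima Paris (7); add Paris.
Step 5: cheapest edge leaving the tree is Seoul Sofia (9); add Seoul.
Step 6: cheapest edge leaving the tree is Oslo Riga (12); add Oslo.
The 6th edge added is Oslo Riga.

Oslo-Riga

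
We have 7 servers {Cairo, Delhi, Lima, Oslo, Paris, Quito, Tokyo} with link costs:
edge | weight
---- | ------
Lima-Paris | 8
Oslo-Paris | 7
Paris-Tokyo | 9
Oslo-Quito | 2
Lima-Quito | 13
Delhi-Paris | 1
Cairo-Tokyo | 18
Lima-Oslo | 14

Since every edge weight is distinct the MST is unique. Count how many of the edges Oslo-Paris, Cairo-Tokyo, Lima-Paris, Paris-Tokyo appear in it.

Sort edges by weight, then run Kruskal:
Delhi-Paris (1): add. Components now {Quito} {Tokyo} {Delhi,Paris} {Lima} {Oslo} {Cairo}
Oslo-Quito (2): add. Components now {Oslo,Quito} {Tokyo} {Delhi,Paris} {Lima} {Cairo}
Oslo-Paris (7): add. Components now {Delhi,Oslo,Paris,Quito} {Tokyo} {Lima} {Cairo}
Lima-Paris (8): add. Components now {Delhi,Lima,Oslo,Paris,Quito} {Tokyo} {Cairo}
Paris-Tokyo (9): add. Components now {Delhi,Lima,Oslo,Paris,Quito,Tokyo} {Cairo}
Lima-Quito (13): skip — Quito and Lima already connected.
Lima-Oslo (14): skip — Lima and Oslo already connected.
Cairo-Tokyo (18): add. Components now {Cairo,Delhi,Lima,Oslo,Paris,Quito,Tokyo}
MST edge set: {Delhi-Paris, Oslo-Quito, Oslo-Paris, Lima-Paris, Paris-Tokyo, Cairo-Tokyo}.
Of the listed edges, {Oslo-Paris, Cairo-Tokyo, Lima-Paris, Paris-Tokyo} are in the MST → 4.

4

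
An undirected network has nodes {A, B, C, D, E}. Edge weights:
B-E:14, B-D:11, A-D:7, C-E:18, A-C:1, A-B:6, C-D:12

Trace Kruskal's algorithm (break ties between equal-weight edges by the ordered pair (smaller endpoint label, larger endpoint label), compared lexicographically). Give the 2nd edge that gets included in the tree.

Kruskal's algorithm — process edges by increasing weight (ties by edge label):
A-C (1): add — endpoints in different components.
A-B (6): add — endpoints in different components.
A-D (7): add — endpoints in different components.
B-D (11): skip — B and D already connected.
C-D (12): skip — C and D already connected.
B-E (14): add — endpoints in different components.
The 2nd edge added is A-B.

A-B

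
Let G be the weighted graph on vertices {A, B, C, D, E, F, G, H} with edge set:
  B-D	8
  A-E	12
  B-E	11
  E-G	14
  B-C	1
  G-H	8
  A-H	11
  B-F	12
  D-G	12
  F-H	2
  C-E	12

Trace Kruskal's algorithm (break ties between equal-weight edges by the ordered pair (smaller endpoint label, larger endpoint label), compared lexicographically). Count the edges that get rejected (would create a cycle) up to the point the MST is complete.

0

Sort edges by weight, then run Kruskal:
B-C (1): add — endpoints in different components.
F-H (2): add — endpoints in different components.
B-D (8): add — endpoints in different components.
G-H (8): add — endpoints in different components.
A-H (11): add — endpoints in different components.
B-E (11): add — endpoints in different components.
A-E (12): add — endpoints in different components.
Edges rejected before the tree was complete: 0.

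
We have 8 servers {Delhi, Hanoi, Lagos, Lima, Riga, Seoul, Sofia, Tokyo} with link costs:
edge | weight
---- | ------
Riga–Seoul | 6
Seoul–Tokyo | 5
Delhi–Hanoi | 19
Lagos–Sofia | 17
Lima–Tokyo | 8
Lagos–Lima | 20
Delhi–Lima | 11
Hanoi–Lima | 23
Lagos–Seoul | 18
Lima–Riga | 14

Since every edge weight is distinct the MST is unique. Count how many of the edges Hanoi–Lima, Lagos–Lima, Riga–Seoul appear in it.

Sort edges by weight, then run Kruskal:
Seoul–Tokyo (5): add — endpoints in different components.
Riga–Seoul (6): add — endpoints in different components.
Lima–Tokyo (8): add — endpoints in different components.
Delhi–Lima (11): add — endpoints in different components.
Lima–Riga (14): skip — Lima and Riga already connected.
Lagos–Sofia (17): add — endpoints in different components.
Lagos–Seoul (18): add — endpoints in different components.
Delhi–Hanoi (19): add — endpoints in different components.
MST edge set: {Seoul–Tokyo, Riga–Seoul, Lima–Tokyo, Delhi–Lima, Lagos–Sofia, Lagos–Seoul, Delhi–Hanoi}.
Of the listed edges, {Riga–Seoul} are in the MST → 1.

1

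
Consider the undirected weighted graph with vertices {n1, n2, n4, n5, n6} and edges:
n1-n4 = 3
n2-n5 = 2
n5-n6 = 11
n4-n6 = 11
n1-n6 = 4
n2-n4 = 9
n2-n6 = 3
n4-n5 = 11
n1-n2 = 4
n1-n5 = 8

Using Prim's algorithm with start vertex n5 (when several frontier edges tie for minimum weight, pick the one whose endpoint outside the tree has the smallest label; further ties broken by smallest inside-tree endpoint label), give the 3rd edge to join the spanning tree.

n1-n2

Prim's algorithm from n5:
Step 1: frontier [n2-n5 2, n1-n5 8, n4-n5 11, n5-n6 11] → take n2-n5 (2); add n2.
Step 2: frontier [n2-n6 3, n1-n2 4, n2-n4 9, n1-n5 8, n4-n5 11, n5-n6 11] → take n2-n6 (3); add n6.
Step 3: frontier [n1-n2 4, n2-n4 9, n1-n5 8, n4-n5 11, n1-n6 4, n4-n6 11] → take n1-n2 (4); add n1.
Step 4: frontier [n1-n4 3, n2-n4 9, n4-n5 11, n4-n6 11] → take n1-n4 (3); add n4.
The 3rd edge added is n1-n2.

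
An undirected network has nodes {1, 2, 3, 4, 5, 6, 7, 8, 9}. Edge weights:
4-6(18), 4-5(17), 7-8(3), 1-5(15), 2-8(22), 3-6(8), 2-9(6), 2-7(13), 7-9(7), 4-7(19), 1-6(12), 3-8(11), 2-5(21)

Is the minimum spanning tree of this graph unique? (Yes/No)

Kruskal's algorithm — process edges by increasing weight (ties by edge label):
7-8 (3): add — endpoints in different components.
2-9 (6): add — endpoints in different components.
7-9 (7): add — endpoints in different components.
3-6 (8): add — endpoints in different components.
3-8 (11): add — endpoints in different components.
1-6 (12): add — endpoints in different components.
2-7 (13): skip — 2 and 7 already connected.
1-5 (15): add — endpoints in different components.
4-5 (17): add — endpoints in different components.
Every non-tree edge has weight strictly greater than the heaviest edge on the tree path between its endpoints, so the MST is unique.

Yes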